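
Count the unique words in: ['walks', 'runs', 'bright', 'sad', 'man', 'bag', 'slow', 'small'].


Listing all tokens and tracking unique types:
  Token 1: 'walks' -> NEW (unique so far: 1)
  Token 2: 'runs' -> NEW (unique so far: 2)
  Token 3: 'bright' -> NEW (unique so far: 3)
  Token 4: 'sad' -> NEW (unique so far: 4)
  Token 5: 'man' -> NEW (unique so far: 5)
  Token 6: 'bag' -> NEW (unique so far: 6)
  Token 7: 'slow' -> NEW (unique so far: 7)
  Token 8: 'small' -> NEW (unique so far: 8)
Unique types: ('bag', 'bright', 'man', 'runs', 'sad', 'slow', 'small', 'walks')
Vocabulary size: 8

8


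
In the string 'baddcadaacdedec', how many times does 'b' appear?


Scanning 'baddcadaacdedec' for 'b':
  Position 0: 'b' -> MATCH (count: 1)
Total occurrences of 'b': 1

1


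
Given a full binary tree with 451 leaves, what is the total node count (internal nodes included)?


Leaf nodes (terminals): 451
Internal nodes = n - 1 = 451 - 1 = 450
Total = leaves + internal = 451 + 450 = 901

901


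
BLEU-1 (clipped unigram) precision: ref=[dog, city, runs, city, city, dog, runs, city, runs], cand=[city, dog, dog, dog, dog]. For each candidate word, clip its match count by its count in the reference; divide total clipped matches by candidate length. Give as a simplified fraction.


Reference word counts: {'city': 4, 'dog': 2, 'runs': 3}
Checking each candidate word (with clipping):
  'city' -> in reference (ref count 4, used 1/4) -> match (matches: 1)
  'dog' -> in reference (ref count 2, used 1/2) -> match (matches: 2)
  'dog' -> in reference (ref count 2, used 2/2) -> match (matches: 3)
  'dog' -> ref count 2 already used up (2/2) -> clipped, no match (matches: 3)
  'dog' -> ref count 2 already used up (2/2) -> clipped, no match (matches: 3)
Clipped matches: 3, Candidate length: 5
Precision = 3/5

3/5


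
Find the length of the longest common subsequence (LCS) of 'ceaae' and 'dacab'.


DP table for LCS of 'ceaae' and 'dacab':
       d  a  c  a  b
    0  0  0  0  0  0
  c 0  0  0  1  1  1
  e 0  0  0  1  1  1
  a 0  0  1  1  2  2
  a 0  0  1  1  2  2
  e 0  0  1  1  2  2
LCS: 'ca'
LCS length = 2

2


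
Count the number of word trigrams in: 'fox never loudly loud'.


Word trigrams from [4] words:
  Trigram 1: (fox never loudly)
  Trigram 2: (never loudly loud)
Total word trigrams: 4 - 2 = 2

2


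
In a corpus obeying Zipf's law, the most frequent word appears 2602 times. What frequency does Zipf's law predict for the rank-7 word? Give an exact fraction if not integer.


Zipf's law: freq(rank) = f1 / rank
f1 = 2602, rank = 7
freq = 2602 / 7
GCD(2602, 7) = 1
Simplified: 2602/7

2602/7


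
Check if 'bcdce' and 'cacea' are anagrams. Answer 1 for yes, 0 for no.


Sort characters of 'bcdce': 'bccde'
Sort characters of 'cacea': 'aacce'
Sorted forms differ -> they are NOT anagrams
Result: 0

0


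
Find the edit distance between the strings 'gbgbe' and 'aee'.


Building DP table for s1='gbgbe' (len 5) and s2='aee' (len 3):
       a  e  e
    0  1  2  3
  g 1  1  2  3
  b 2  2  2  3
  g 3  3  3  3
  b 4  4  4  4
  e 5  5  4  4
Edit distance = dp[5][3] = 4

4


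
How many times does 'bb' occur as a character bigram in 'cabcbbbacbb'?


Scanning 'cabcbbbacbb' for bigram 'bb':
  Position 0: 'ca' -> no
  Position 1: 'ab' -> no
  Position 2: 'bc' -> no
  Position 3: 'cb' -> no
  Position 4: 'bb' -> MATCH
  Position 5: 'bb' -> MATCH
  Position 6: 'ba' -> no
  Position 7: 'ac' -> no
  Position 8: 'cb' -> no
  Position 9: 'bb' -> MATCH
Total matches: 3

3


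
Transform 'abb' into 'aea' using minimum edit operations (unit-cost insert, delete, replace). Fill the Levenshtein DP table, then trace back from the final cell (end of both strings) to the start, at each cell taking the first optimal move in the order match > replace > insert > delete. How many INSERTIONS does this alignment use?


Edit distance = 2. Backtracking from cell (3, 3) with preference match > replace > insert > delete,
then listing the resulting alignment 'abb' -> 'aea' left to right:
  Step 1: keep 'a'
  Step 2: replace b->e
  Step 3: replace b->a
Total insertions: 0

0


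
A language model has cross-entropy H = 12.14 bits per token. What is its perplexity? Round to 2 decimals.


Perplexity formula: PP = 2^H
H = 12.14
PP = 2^12.14
Decompose: 2^12.14 = 2^12 * 2^0.14
2^12 = 4096, 2^0.14 ~ 1.1019051
PP ~ 4096 * 1.1019051 = 4513.4032896
Rounded to 2 decimals: 4513.40

4513.40


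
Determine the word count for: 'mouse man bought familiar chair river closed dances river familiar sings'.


Counting words by splitting on spaces:
  Word 1: 'mouse'
  Word 2: 'man'
  Word 3: 'bought'
  Word 4: 'familiar'
  Word 5: 'chair'
  Word 6: 'river'
  Word 7: 'closed'
  Word 8: 'dances'
  Word 9: 'river'
  Word 10: 'familiar'
  Word 11: 'sings'
Total words: 11

11


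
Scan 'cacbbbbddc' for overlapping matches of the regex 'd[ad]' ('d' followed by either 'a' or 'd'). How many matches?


Pattern: d[ad] means 'd' followed by either 'a' or 'd'.
Scanning 'cacbbbbddc' position-by-position:
  Pos 0: window 'ca' -> no
  Pos 1: window 'ac' -> no
  Pos 2: window 'cb' -> no
  Pos 3: window 'bb' -> no
  Pos 4: window 'bb' -> no
  Pos 5: window 'bb' -> no
  Pos 6: window 'bd' -> no
  Pos 7: window 'dd' -> MATCH
  Pos 8: window 'dc' -> no
  Pos 9: window 'c' -> no
Total matches: 1

1


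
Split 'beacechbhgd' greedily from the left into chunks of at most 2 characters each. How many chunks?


'beacechbhgd' has 11 characters.
Chunking with max size 2:
  Chunk 1: 'be' (positions 0-1)
  Chunk 2: 'ac' (positions 2-3)
  Chunk 3: 'ec' (positions 4-5)
  Chunk 4: 'hb' (positions 6-7)
  Chunk 5: 'hg' (positions 8-9)
  Chunk 6: 'd' (positions 10-10)
Total chunks: ceil(11 / 2) = 6

6


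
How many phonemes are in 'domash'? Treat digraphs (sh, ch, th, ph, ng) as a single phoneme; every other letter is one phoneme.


Parsing 'domash' greedily, digraphs first:
  'd' -> consonant phoneme (phonemes so far: 1)
  'o' -> vowel phoneme (phonemes so far: 2)
  'm' -> consonant phoneme (phonemes so far: 3)
  'a' -> vowel phoneme (phonemes so far: 4)
  'sh' -> digraph (1 consonant phoneme) (phonemes so far: 5)
Total phonemes: 5

5


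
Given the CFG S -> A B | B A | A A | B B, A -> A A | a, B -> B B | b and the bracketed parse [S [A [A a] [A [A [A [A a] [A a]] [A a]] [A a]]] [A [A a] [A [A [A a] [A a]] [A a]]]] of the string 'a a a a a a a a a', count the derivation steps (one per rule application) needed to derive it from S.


Every bracketed nonterminal node [X ...] in the tree is produced by exactly one rule application.
Reading the tree off as a leftmost derivation:
  Step 1: S  =>  A A   (applied S -> A A)
  Step 2: A A  =>  A A A   (applied A -> A A)
  Step 3: A A A  =>  a A A   (applied A -> a)
  Step 4: a A A  =>  a A A A   (applied A -> A A)
  Step 5: a A A A  =>  a A A A A   (applied A -> A A)
  Step 6: a A A A A  =>  a A A A A A   (applied A -> A A)
  Step 7: a A A A A A  =>  a a A A A A   (applied A -> a)
  Step 8: a a A A A A  =>  a a a A A A   (applied A -> a)
  Step 9: a a a A A A  =>  a a a a A A   (applied A -> a)
  Step 10: a a a a A A  =>  a a a a a A   (applied A -> a)
  Step 11: a a a a a A  =>  a a a a a A A   (applied A -> A A)
  Step 12: a a a a a A A  =>  a a a a a a A   (applied A -> a)
  Step 13: a a a a a a A  =>  a a a a a a A A   (applied A -> A A)
  Step 14: a a a a a a A A  =>  a a a a a a A A A   (applied A -> A A)
  Step 15: a a a a a a A A A  =>  a a a a a a a A A   (applied A -> a)
  Step 16: a a a a a a a A A  =>  a a a a a a a a A   (applied A -> a)
  Step 17: a a a a a a a a A  =>  a a a a a a a a a   (applied A -> a)
Final yield: a a a a a a a a a
Total rewrite steps: 17

17


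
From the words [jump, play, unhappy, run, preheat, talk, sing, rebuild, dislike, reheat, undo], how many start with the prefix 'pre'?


Checking each word for prefix 'pre':
  'jump' -> no (count: 0)
  'play' -> no (count: 0)
  'unhappy' -> no (count: 0)
  'run' -> no (count: 0)
  'preheat' -> YES, starts with 'pre' (count: 1)
  'talk' -> no (count: 1)
  'sing' -> no (count: 1)
  'rebuild' -> no (count: 1)
  'dislike' -> no (count: 1)
  'reheat' -> no (count: 1)
  'undo' -> no (count: 1)
Total with prefix 'pre': 1

1


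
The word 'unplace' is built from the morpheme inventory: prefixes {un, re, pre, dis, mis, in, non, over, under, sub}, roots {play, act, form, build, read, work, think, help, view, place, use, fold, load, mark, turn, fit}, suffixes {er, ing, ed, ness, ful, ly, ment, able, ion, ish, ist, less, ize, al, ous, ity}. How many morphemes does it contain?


Segmenting 'unplace' against the inventory:
  'un' -> prefix (morpheme 1)
  'place' -> root (morpheme 2)
Total morphemes: 2

2


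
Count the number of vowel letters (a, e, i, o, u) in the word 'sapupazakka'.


Scanning each character of 'sapupazakka':
  Position 1: 's' -> consonant (running count: 0)
  Position 2: 'a' -> vowel (running count: 1)
  Position 3: 'p' -> consonant (running count: 1)
  Position 4: 'u' -> vowel (running count: 2)
  Position 5: 'p' -> consonant (running count: 2)
  Position 6: 'a' -> vowel (running count: 3)
  Position 7: 'z' -> consonant (running count: 3)
  Position 8: 'a' -> vowel (running count: 4)
  Position 9: 'k' -> consonant (running count: 4)
  Position 10: 'k' -> consonant (running count: 4)
  Position 11: 'a' -> vowel (running count: 5)
Total vowels: 5

5


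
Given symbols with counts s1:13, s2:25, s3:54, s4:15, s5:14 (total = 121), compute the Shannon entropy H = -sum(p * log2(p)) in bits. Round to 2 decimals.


Computing entropy H = -sum(p_i * log2(p_i)):
  s1: p = 13/121 = 0.1074, -p*log2(p) = 0.3458
  s2: p = 25/121 = 0.2066, -p*log2(p) = 0.4700
  s3: p = 54/121 = 0.4463, -p*log2(p) = 0.5195
  s4: p = 15/121 = 0.1240, -p*log2(p) = 0.3734
  s5: p = 14/121 = 0.1157, -p*log2(p) = 0.3600
H = sum of terms = 2.0687
Rounded to 2 decimals: 2.07

2.07


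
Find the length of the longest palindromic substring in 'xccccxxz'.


Scanning 'xccccxxz' for palindromic substrings.
Substring at positions 0-5: 'xccccx'.
Check: reverse('xccccx') = 'xccccx' -> palindrome confirmed.
Neighbouring characters ('-' / 'x') break symmetry, so it cannot extend further.
No longer palindromic substring exists; longest length = 6

6


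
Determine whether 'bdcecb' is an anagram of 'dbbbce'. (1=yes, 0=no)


Sort characters of 'bdcecb': 'bbccde'
Sort characters of 'dbbbce': 'bbbcde'
Sorted forms differ -> they are NOT anagrams
Result: 0

0


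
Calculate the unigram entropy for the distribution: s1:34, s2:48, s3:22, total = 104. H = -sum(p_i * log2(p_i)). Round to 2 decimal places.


Computing entropy H = -sum(p_i * log2(p_i)):
  s1: p = 34/104 = 0.3269, -p*log2(p) = 0.5273
  s2: p = 48/104 = 0.4615, -p*log2(p) = 0.5148
  s3: p = 22/104 = 0.2115, -p*log2(p) = 0.4741
H = sum of terms = 1.5162
Rounded to 2 decimals: 1.52

1.52


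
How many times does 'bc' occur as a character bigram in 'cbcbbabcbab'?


Scanning 'cbcbbabcbab' for bigram 'bc':
  Position 0: 'cb' -> no
  Position 1: 'bc' -> MATCH
  Position 2: 'cb' -> no
  Position 3: 'bb' -> no
  Position 4: 'ba' -> no
  Position 5: 'ab' -> no
  Position 6: 'bc' -> MATCH
  Position 7: 'cb' -> no
  Position 8: 'ba' -> no
  Position 9: 'ab' -> no
Total matches: 2

2


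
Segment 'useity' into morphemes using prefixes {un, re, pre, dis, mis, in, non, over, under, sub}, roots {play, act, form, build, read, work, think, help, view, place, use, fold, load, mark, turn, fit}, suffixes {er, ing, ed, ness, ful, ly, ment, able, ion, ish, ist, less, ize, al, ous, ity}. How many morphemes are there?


Segmenting 'useity' against the inventory:
  'use' -> root (morpheme 1)
  'ity' -> suffix (morpheme 2)
Total morphemes: 2

2


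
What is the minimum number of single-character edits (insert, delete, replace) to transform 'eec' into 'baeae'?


Building DP table for s1='eec' (len 3) and s2='baeae' (len 5):
       b  a  e  a  e
    0  1  2  3  4  5
  e 1  1  2  2  3  4
  e 2  2  2  2  3  3
  c 3  3  3  3  3  4
Edit distance = dp[3][5] = 4

4


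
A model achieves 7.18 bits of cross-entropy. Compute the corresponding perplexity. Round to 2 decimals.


Perplexity formula: PP = 2^H
H = 7.18
PP = 2^7.18
Decompose: 2^7.18 = 2^7 * 2^0.18
2^7 = 128, 2^0.18 ~ 1.1328839
PP ~ 128 * 1.1328839 = 145.0091392
Rounded to 2 decimals: 145.01

145.01


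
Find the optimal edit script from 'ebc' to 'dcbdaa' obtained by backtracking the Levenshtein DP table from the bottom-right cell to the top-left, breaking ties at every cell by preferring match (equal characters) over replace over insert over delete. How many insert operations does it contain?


Edit distance = 5. Backtracking from cell (3, 6) with preference match > replace > insert > delete,
then listing the resulting alignment 'ebc' -> 'dcbdaa' left to right:
  Step 1: insert 'd' [insertion #1]
  Step 2: replace e->c
  Step 3: keep 'b'
  Step 4: insert 'd' [insertion #2]
  Step 5: insert 'a' [insertion #3]
  Step 6: replace c->a
Total insertions: 3

3


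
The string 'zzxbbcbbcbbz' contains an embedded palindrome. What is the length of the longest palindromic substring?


Scanning 'zzxbbcbbcbbz' for palindromic substrings.
Substring at positions 3-10: 'bbcbbcbb'.
Check: reverse('bbcbbcbb') = 'bbcbbcbb' -> palindrome confirmed.
Neighbouring characters ('x' / 'z') break symmetry, so it cannot extend further.
No longer palindromic substring exists; longest length = 8

8


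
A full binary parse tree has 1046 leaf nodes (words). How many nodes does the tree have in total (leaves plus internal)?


Leaf nodes (terminals): 1046
Internal nodes = n - 1 = 1046 - 1 = 1045
Total = leaves + internal = 1046 + 1045 = 2091

2091


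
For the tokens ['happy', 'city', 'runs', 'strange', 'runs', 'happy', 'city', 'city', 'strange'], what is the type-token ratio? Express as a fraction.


Tokens: 9
Unique types: ('city', 'happy', 'runs', 'strange') = 4
TTR = 4/9
Already in lowest terms.

4/9


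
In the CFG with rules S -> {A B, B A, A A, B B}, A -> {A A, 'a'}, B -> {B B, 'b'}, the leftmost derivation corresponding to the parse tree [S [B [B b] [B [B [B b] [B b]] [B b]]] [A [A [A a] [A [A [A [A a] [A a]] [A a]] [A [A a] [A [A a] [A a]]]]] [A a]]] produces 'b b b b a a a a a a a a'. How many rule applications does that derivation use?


Every bracketed nonterminal node [X ...] in the tree is produced by exactly one rule application.
Reading the tree off as a leftmost derivation:
  Step 1: S  =>  B A   (applied S -> B A)
  Step 2: B A  =>  B B A   (applied B -> B B)
  Step 3: B B A  =>  b B A   (applied B -> b)
  Step 4: b B A  =>  b B B A   (applied B -> B B)
  Step 5: b B B A  =>  b B B B A   (applied B -> B B)
  Step 6: b B B B A  =>  b b B B A   (applied B -> b)
  Step 7: b b B B A  =>  b b b B A   (applied B -> b)
  Step 8: b b b B A  =>  b b b b A   (applied B -> b)
  Step 9: b b b b A  =>  b b b b A A   (applied A -> A A)
  Step 10: b b b b A A  =>  b b b b A A A   (applied A -> A A)
  Step 11: b b b b A A A  =>  b b b b a A A   (applied A -> a)
  Step 12: b b b b a A A  =>  b b b b a A A A   (applied A -> A A)
  Step 13: b b b b a A A A  =>  b b b b a A A A A   (applied A -> A A)
  Step 14: b b b b a A A A A  =>  b b b b a A A A A A   (applied A -> A A)
  Step 15: b b b b a A A A A A  =>  b b b b a a A A A A   (applied A -> a)
  Step 16: b b b b a a A A A A  =>  b b b b a a a A A A   (applied A -> a)
  Step 17: b b b b a a a A A A  =>  b b b b a a a a A A   (applied A -> a)
  Step 18: b b b b a a a a A A  =>  b b b b a a a a A A A   (applied A -> A A)
  Step 19: b b b b a a a a A A A  =>  b b b b a a a a a A A   (applied A -> a)
  Step 20: b b b b a a a a a A A  =>  b b b b a a a a a A A A   (applied A -> A A)
  Step 21: b b b b a a a a a A A A  =>  b b b b a a a a a a A A   (applied A -> a)
  Step 22: b b b b a a a a a a A A  =>  b b b b a a a a a a a A   (applied A -> a)
  Step 23: b b b b a a a a a a a A  =>  b b b b a a a a a a a a   (applied A -> a)
Final yield: b b b b a a a a a a a a
Total rewrite steps: 23

23


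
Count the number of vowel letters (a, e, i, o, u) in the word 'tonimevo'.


Scanning each character of 'tonimevo':
  Position 1: 't' -> consonant (running count: 0)
  Position 2: 'o' -> vowel (running count: 1)
  Position 3: 'n' -> consonant (running count: 1)
  Position 4: 'i' -> vowel (running count: 2)
  Position 5: 'm' -> consonant (running count: 2)
  Position 6: 'e' -> vowel (running count: 3)
  Position 7: 'v' -> consonant (running count: 3)
  Position 8: 'o' -> vowel (running count: 4)
Total vowels: 4

4


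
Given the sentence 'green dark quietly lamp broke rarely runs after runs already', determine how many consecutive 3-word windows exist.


Word trigrams from [10] words:
  Trigram 1: (green dark quietly)
  Trigram 2: (dark quietly lamp)
  Trigram 3: (quietly lamp broke)
  Trigram 4: (lamp broke rarely)
  Trigram 5: (broke rarely runs)
  Trigram 6: (rarely runs after)
  Trigram 7: (runs after runs)
  Trigram 8: (after runs already)
Total word trigrams: 10 - 2 = 8

8


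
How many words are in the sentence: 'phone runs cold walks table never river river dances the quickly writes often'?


Counting words by splitting on spaces:
  Word 1: 'phone'
  Word 2: 'runs'
  Word 3: 'cold'
  Word 4: 'walks'
  Word 5: 'table'
  Word 6: 'never'
  Word 7: 'river'
  Word 8: 'river'
  Word 9: 'dances'
  Word 10: 'the'
  Word 11: 'quickly'
  Word 12: 'writes'
  Word 13: 'often'
Total words: 13

13


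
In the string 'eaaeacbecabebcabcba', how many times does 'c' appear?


Scanning 'eaaeacbecabebcabcba' for 'c':
  Position 5: 'c' -> MATCH (count: 1)
  Position 8: 'c' -> MATCH (count: 2)
  Position 13: 'c' -> MATCH (count: 3)
  Position 16: 'c' -> MATCH (count: 4)
Total occurrences of 'c': 4

4


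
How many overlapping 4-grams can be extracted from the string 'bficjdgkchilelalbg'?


String 'bficjdgkchilelalbg' has length L = 18.
Number of overlapping n-grams = L - n + 1
Substituting: 18 - 4 + 1 = 15

15


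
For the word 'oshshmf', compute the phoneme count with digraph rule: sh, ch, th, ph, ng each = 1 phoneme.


Parsing 'oshshmf' greedily, digraphs first:
  'o' -> vowel phoneme (phonemes so far: 1)
  'sh' -> digraph (1 consonant phoneme) (phonemes so far: 2)
  'sh' -> digraph (1 consonant phoneme) (phonemes so far: 3)
  'm' -> consonant phoneme (phonemes so far: 4)
  'f' -> consonant phoneme (phonemes so far: 5)
Total phonemes: 5

5


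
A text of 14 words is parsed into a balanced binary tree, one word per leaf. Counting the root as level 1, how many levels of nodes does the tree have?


In a balanced binary tree with n leaves the deepest leaf is ceil(log2(n)) edges below the root,
so counting node levels inclusive of root and leaves gives ceil(log2(n)) + 1 levels.
log2(14) = 3.8074
ceil(3.8074) = 4
levels = 4 + 1 = 5

5


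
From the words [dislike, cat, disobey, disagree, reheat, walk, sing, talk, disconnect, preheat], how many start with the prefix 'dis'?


Checking each word for prefix 'dis':
  'dislike' -> YES, starts with 'dis' (count: 1)
  'cat' -> no (count: 1)
  'disobey' -> YES, starts with 'dis' (count: 2)
  'disagree' -> YES, starts with 'dis' (count: 3)
  'reheat' -> no (count: 3)
  'walk' -> no (count: 3)
  'sing' -> no (count: 3)
  'talk' -> no (count: 3)
  'disconnect' -> YES, starts with 'dis' (count: 4)
  'preheat' -> no (count: 4)
Total with prefix 'dis': 4

4


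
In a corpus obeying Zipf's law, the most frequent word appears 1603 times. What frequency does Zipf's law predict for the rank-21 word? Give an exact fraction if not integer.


Zipf's law: freq(rank) = f1 / rank
f1 = 1603, rank = 21
freq = 1603 / 21
GCD(1603, 21) = 7
Simplified: 229/3

229/3


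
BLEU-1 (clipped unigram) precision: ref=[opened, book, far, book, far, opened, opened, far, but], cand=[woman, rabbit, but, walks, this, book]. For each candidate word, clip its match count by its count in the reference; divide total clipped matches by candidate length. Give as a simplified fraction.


Reference word counts: {'book': 2, 'but': 1, 'far': 3, 'opened': 3}
Checking each candidate word (with clipping):
  'woman' -> not in reference -> no match (matches: 0)
  'rabbit' -> not in reference -> no match (matches: 0)
  'but' -> in reference (ref count 1, used 1/1) -> match (matches: 1)
  'walks' -> not in reference -> no match (matches: 1)
  'this' -> not in reference -> no match (matches: 1)
  'book' -> in reference (ref count 2, used 1/2) -> match (matches: 2)
Clipped matches: 2, Candidate length: 6
Precision = 2/6 = 1/3

1/3


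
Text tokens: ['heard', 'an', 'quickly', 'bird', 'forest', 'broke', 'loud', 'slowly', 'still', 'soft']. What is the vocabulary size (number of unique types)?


Listing all tokens and tracking unique types:
  Token 1: 'heard' -> NEW (unique so far: 1)
  Token 2: 'an' -> NEW (unique so far: 2)
  Token 3: 'quickly' -> NEW (unique so far: 3)
  Token 4: 'bird' -> NEW (unique so far: 4)
  Token 5: 'forest' -> NEW (unique so far: 5)
  Token 6: 'broke' -> NEW (unique so far: 6)
  Token 7: 'loud' -> NEW (unique so far: 7)
  Token 8: 'slowly' -> NEW (unique so far: 8)
  Token 9: 'still' -> NEW (unique so far: 9)
  Token 10: 'soft' -> NEW (unique so far: 10)
Unique types: ('an', 'bird', 'broke', 'forest', 'heard', 'loud', 'quickly', 'slowly', 'soft', 'still')
Vocabulary size: 10

10


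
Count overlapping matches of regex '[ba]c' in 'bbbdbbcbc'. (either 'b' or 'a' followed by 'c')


Pattern: [ba]c means either 'b' or 'a' followed by 'c'.
Scanning 'bbbdbbcbc' position-by-position:
  Pos 0: window 'bb' -> no
  Pos 1: window 'bb' -> no
  Pos 2: window 'bd' -> no
  Pos 3: window 'db' -> no
  Pos 4: window 'bb' -> no
  Pos 5: window 'bc' -> MATCH
  Pos 6: window 'cb' -> no
  Pos 7: window 'bc' -> MATCH
  Pos 8: window 'c' -> no
Total matches: 2

2


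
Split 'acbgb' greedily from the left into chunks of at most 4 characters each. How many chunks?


'acbgb' has 5 characters.
Chunking with max size 4:
  Chunk 1: 'acbg' (positions 0-3)
  Chunk 2: 'b' (positions 4-4)
Total chunks: ceil(5 / 4) = 2

2


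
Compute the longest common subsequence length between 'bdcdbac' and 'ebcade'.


DP table for LCS of 'bdcdbac' and 'ebcade':
       e  b  c  a  d  e
    0  0  0  0  0  0  0
  b 0  0  1  1  1  1  1
  d 0  0  1  1  1  2  2
  c 0  0  1  2  2  2  2
  d 0  0  1  2  2  3  3
  b 0  0  1  2  2  3  3
  a 0  0  1  2  3  3  3
  c 0  0  1  2  3  3  3
LCS: 'bcd'
LCS length = 3

3


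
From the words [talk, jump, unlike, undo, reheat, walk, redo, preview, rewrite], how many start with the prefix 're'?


Checking each word for prefix 're':
  'talk' -> no (count: 0)
  'jump' -> no (count: 0)
  'unlike' -> no (count: 0)
  'undo' -> no (count: 0)
  'reheat' -> YES, starts with 're' (count: 1)
  'walk' -> no (count: 1)
  'redo' -> YES, starts with 're' (count: 2)
  'preview' -> no (count: 2)
  'rewrite' -> YES, starts with 're' (count: 3)
Total with prefix 're': 3

3


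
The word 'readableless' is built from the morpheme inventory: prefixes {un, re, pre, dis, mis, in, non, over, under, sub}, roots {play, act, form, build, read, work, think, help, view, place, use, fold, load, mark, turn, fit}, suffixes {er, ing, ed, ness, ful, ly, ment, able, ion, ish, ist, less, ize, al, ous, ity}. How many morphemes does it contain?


Segmenting 'readableless' against the inventory:
  'read' -> root (morpheme 1)
  'able' -> suffix (morpheme 2)
  'less' -> suffix (morpheme 3)
Total morphemes: 3

3


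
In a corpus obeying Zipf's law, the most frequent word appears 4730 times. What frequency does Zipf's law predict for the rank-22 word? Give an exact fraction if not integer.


Zipf's law: freq(rank) = f1 / rank
f1 = 4730, rank = 22
freq = 4730 / 22
= 215

215


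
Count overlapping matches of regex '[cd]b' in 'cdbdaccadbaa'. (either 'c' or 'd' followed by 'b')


Pattern: [cd]b means either 'c' or 'd' followed by 'b'.
Scanning 'cdbdaccadbaa' position-by-position:
  Pos 0: window 'cd' -> no
  Pos 1: window 'db' -> MATCH
  Pos 2: window 'bd' -> no
  Pos 3: window 'da' -> no
  Pos 4: window 'ac' -> no
  Pos 5: window 'cc' -> no
  Pos 6: window 'ca' -> no
  Pos 7: window 'ad' -> no
  Pos 8: window 'db' -> MATCH
  Pos 9: window 'ba' -> no
  Pos 10: window 'aa' -> no
  Pos 11: window 'a' -> no
Total matches: 2

2


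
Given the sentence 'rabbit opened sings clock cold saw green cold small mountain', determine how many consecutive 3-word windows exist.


Word trigrams from [10] words:
  Trigram 1: (rabbit opened sings)
  Trigram 2: (opened sings clock)
  Trigram 3: (sings clock cold)
  Trigram 4: (clock cold saw)
  Trigram 5: (cold saw green)
  Trigram 6: (saw green cold)
  Trigram 7: (green cold small)
  Trigram 8: (cold small mountain)
Total word trigrams: 10 - 2 = 8

8


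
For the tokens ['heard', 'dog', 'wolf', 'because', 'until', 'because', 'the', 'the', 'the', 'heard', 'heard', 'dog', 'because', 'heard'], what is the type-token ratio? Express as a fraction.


Tokens: 14
Unique types: ('because', 'dog', 'heard', 'the', 'until', 'wolf') = 6
TTR = 6/14
Simplify: divide both by 2 -> 3/7
TTR = 3/7

3/7


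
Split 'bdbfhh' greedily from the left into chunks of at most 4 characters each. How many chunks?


'bdbfhh' has 6 characters.
Chunking with max size 4:
  Chunk 1: 'bdbf' (positions 0-3)
  Chunk 2: 'hh' (positions 4-5)
Total chunks: ceil(6 / 4) = 2

2


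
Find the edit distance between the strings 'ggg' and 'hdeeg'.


Building DP table for s1='ggg' (len 3) and s2='hdeeg' (len 5):
       h  d  e  e  g
    0  1  2  3  4  5
  g 1  1  2  3  4  4
  g 2  2  2  3  4  4
  g 3  3  3  3  4  4
Edit distance = dp[3][5] = 4

4


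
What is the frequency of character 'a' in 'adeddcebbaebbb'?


Scanning 'adeddcebbaebbb' for 'a':
  Position 0: 'a' -> MATCH (count: 1)
  Position 9: 'a' -> MATCH (count: 2)
Total occurrences of 'a': 2

2


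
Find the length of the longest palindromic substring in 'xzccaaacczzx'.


Scanning 'xzccaaacczzx' for palindromic substrings.
Substring at positions 1-9: 'zccaaaccz'.
Check: reverse('zccaaaccz') = 'zccaaaccz' -> palindrome confirmed.
Neighbouring characters ('x' / 'z') break symmetry, so it cannot extend further.
No longer palindromic substring exists; longest length = 9

9


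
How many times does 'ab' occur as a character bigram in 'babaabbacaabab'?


Scanning 'babaabbacaabab' for bigram 'ab':
  Position 0: 'ba' -> no
  Position 1: 'ab' -> MATCH
  Position 2: 'ba' -> no
  Position 3: 'aa' -> no
  Position 4: 'ab' -> MATCH
  Position 5: 'bb' -> no
  Position 6: 'ba' -> no
  Position 7: 'ac' -> no
  Position 8: 'ca' -> no
  Position 9: 'aa' -> no
  Position 10: 'ab' -> MATCH
  Position 11: 'ba' -> no
  Position 12: 'ab' -> MATCH
Total matches: 4

4


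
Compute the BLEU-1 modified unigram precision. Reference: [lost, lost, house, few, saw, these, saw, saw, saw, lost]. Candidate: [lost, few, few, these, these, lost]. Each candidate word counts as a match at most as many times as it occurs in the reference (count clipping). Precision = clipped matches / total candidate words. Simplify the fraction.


Reference word counts: {'few': 1, 'house': 1, 'lost': 3, 'saw': 4, 'these': 1}
Checking each candidate word (with clipping):
  'lost' -> in reference (ref count 3, used 1/3) -> match (matches: 1)
  'few' -> in reference (ref count 1, used 1/1) -> match (matches: 2)
  'few' -> ref count 1 already used up (1/1) -> clipped, no match (matches: 2)
  'these' -> in reference (ref count 1, used 1/1) -> match (matches: 3)
  'these' -> ref count 1 already used up (1/1) -> clipped, no match (matches: 3)
  'lost' -> in reference (ref count 3, used 2/3) -> match (matches: 4)
Clipped matches: 4, Candidate length: 6
Precision = 4/6 = 2/3

2/3


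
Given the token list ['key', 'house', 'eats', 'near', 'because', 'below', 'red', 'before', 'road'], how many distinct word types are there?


Listing all tokens and tracking unique types:
  Token 1: 'key' -> NEW (unique so far: 1)
  Token 2: 'house' -> NEW (unique so far: 2)
  Token 3: 'eats' -> NEW (unique so far: 3)
  Token 4: 'near' -> NEW (unique so far: 4)
  Token 5: 'because' -> NEW (unique so far: 5)
  Token 6: 'below' -> NEW (unique so far: 6)
  Token 7: 'red' -> NEW (unique so far: 7)
  Token 8: 'before' -> NEW (unique so far: 8)
  Token 9: 'road' -> NEW (unique so far: 9)
Unique types: ('because', 'before', 'below', 'eats', 'house', 'key', 'near', 'red', 'road')
Vocabulary size: 9

9


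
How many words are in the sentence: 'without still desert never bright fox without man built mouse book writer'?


Counting words by splitting on spaces:
  Word 1: 'without'
  Word 2: 'still'
  Word 3: 'desert'
  Word 4: 'never'
  Word 5: 'bright'
  Word 6: 'fox'
  Word 7: 'without'
  Word 8: 'man'
  Word 9: 'built'
  Word 10: 'mouse'
  Word 11: 'book'
  Word 12: 'writer'
Total words: 12

12


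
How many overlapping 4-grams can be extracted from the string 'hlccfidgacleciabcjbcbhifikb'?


String 'hlccfidgacleciabcjbcbhifikb' has length L = 27.
Number of overlapping n-grams = L - n + 1
Substituting: 27 - 4 + 1 = 24

24


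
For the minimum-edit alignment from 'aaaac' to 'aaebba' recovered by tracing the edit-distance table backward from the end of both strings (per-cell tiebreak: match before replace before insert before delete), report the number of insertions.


Edit distance = 4. Backtracking from cell (5, 6) with preference match > replace > insert > delete,
then listing the resulting alignment 'aaaac' -> 'aaebba' left to right:
  Step 1: keep 'a'
  Step 2: keep 'a'
  Step 3: insert 'e' [insertion #1]
  Step 4: replace a->b
  Step 5: replace a->b
  Step 6: replace c->a
Total insertions: 1

1


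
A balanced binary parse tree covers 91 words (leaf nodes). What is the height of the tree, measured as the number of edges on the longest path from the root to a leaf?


In a balanced binary tree with n leaves the deepest leaf is ceil(log2(n)) edges below the root.
log2(91) = 6.5078
ceil(6.5078) = 7
height (edges) = 7

7


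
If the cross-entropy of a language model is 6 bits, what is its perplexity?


Perplexity formula: PP = 2^H
H = 6
PP = 2^6
Steps: 2^1 = 2, 2^2 = 4, 2^3 = 8, 2^4 = 16, 2^5 = 32, 2^6 = 64
PP = 64

64


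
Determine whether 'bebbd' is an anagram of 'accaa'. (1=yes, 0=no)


Sort characters of 'bebbd': 'bbbde'
Sort characters of 'accaa': 'aaacc'
Sorted forms differ -> they are NOT anagrams
Result: 0

0


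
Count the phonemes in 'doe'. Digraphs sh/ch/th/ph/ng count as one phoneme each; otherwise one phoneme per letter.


Parsing 'doe' greedily, digraphs first:
  'd' -> consonant phoneme (phonemes so far: 1)
  'o' -> vowel phoneme (phonemes so far: 2)
  'e' -> vowel phoneme (phonemes so far: 3)
Total phonemes: 3

3


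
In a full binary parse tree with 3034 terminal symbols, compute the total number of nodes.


Leaf nodes (terminals): 3034
Internal nodes = n - 1 = 3034 - 1 = 3033
Total = leaves + internal = 3034 + 3033 = 6067

6067


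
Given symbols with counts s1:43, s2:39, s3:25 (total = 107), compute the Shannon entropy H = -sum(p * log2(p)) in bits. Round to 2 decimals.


Computing entropy H = -sum(p_i * log2(p_i)):
  s1: p = 43/107 = 0.4019, -p*log2(p) = 0.5285
  s2: p = 39/107 = 0.3645, -p*log2(p) = 0.5307
  s3: p = 25/107 = 0.2336, -p*log2(p) = 0.4901
H = sum of terms = 1.5493
Rounded to 2 decimals: 1.55

1.55


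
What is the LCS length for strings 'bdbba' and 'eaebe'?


DP table for LCS of 'bdbba' and 'eaebe':
       e  a  e  b  e
    0  0  0  0  0  0
  b 0  0  0  0  1  1
  d 0  0  0  0  1  1
  b 0  0  0  0  1  1
  b 0  0  0  0  1  1
  a 0  0  1  1  1  1
LCS: 'b'
LCS length = 1

1


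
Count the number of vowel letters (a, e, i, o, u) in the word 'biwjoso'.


Scanning each character of 'biwjoso':
  Position 1: 'b' -> consonant (running count: 0)
  Position 2: 'i' -> vowel (running count: 1)
  Position 3: 'w' -> consonant (running count: 1)
  Position 4: 'j' -> consonant (running count: 1)
  Position 5: 'o' -> vowel (running count: 2)
  Position 6: 's' -> consonant (running count: 2)
  Position 7: 'o' -> vowel (running count: 3)
Total vowels: 3

3


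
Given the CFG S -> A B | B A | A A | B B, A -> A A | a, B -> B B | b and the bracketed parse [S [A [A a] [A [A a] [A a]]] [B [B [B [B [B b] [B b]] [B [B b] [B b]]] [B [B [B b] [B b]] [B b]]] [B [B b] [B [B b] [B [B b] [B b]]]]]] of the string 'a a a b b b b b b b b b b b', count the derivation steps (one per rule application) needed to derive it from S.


Every bracketed nonterminal node [X ...] in the tree is produced by exactly one rule application.
Reading the tree off as a leftmost derivation:
  Step 1: S  =>  A B   (applied S -> A B)
  Step 2: A B  =>  A A B   (applied A -> A A)
  Step 3: A A B  =>  a A B   (applied A -> a)
  Step 4: a A B  =>  a A A B   (applied A -> A A)
  Step 5: a A A B  =>  a a A B   (applied A -> a)
  Step 6: a a A B  =>  a a a B   (applied A -> a)
  Step 7: a a a B  =>  a a a B B   (applied B -> B B)
  Step 8: a a a B B  =>  a a a B B B   (applied B -> B B)
  Step 9: a a a B B B  =>  a a a B B B B   (applied B -> B B)
  Step 10: a a a B B B B  =>  a a a B B B B B   (applied B -> B B)
  Step 11: a a a B B B B B  =>  a a a b B B B B   (applied B -> b)
  Step 12: a a a b B B B B  =>  a a a b b B B B   (applied B -> b)
  Step 13: a a a b b B B B  =>  a a a b b B B B B   (applied B -> B B)
  Step 14: a a a b b B B B B  =>  a a a b b b B B B   (applied B -> b)
  Step 15: a a a b b b B B B  =>  a a a b b b b B B   (applied B -> b)
  Step 16: a a a b b b b B B  =>  a a a b b b b B B B   (applied B -> B B)
  Step 17: a a a b b b b B B B  =>  a a a b b b b B B B B   (applied B -> B B)
  Step 18: a a a b b b b B B B B  =>  a a a b b b b b B B B   (applied B -> b)
  Step 19: a a a b b b b b B B B  =>  a a a b b b b b b B B   (applied B -> b)
  Step 20: a a a b b b b b b B B  =>  a a a b b b b b b b B   (applied B -> b)
  Step 21: a a a b b b b b b b B  =>  a a a b b b b b b b B B   (applied B -> B B)
  Step 22: a a a b b b b b b b B B  =>  a a a b b b b b b b b B   (applied B -> b)
  Step 23: a a a b b b b b b b b B  =>  a a a b b b b b b b b B B   (applied B -> B B)
  Step 24: a a a b b b b b b b b B B  =>  a a a b b b b b b b b b B   (applied B -> b)
  Step 25: a a a b b b b b b b b b B  =>  a a a b b b b b b b b b B B   (applied B -> B B)
  Step 26: a a a b b b b b b b b b B B  =>  a a a b b b b b b b b b b B   (applied B -> b)
  Step 27: a a a b b b b b b b b b b B  =>  a a a b b b b b b b b b b b   (applied B -> b)
Final yield: a a a b b b b b b b b b b b
Total rewrite steps: 27

27


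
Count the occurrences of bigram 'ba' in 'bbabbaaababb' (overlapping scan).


Scanning 'bbabbaaababb' for bigram 'ba':
  Position 0: 'bb' -> no
  Position 1: 'ba' -> MATCH
  Position 2: 'ab' -> no
  Position 3: 'bb' -> no
  Position 4: 'ba' -> MATCH
  Position 5: 'aa' -> no
  Position 6: 'aa' -> no
  Position 7: 'ab' -> no
  Position 8: 'ba' -> MATCH
  Position 9: 'ab' -> no
  Position 10: 'bb' -> no
Total matches: 3

3


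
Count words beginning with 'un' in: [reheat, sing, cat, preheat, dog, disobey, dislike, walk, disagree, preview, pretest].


Checking each word for prefix 'un':
  'reheat' -> no (count: 0)
  'sing' -> no (count: 0)
  'cat' -> no (count: 0)
  'preheat' -> no (count: 0)
  'dog' -> no (count: 0)
  'disobey' -> no (count: 0)
  'dislike' -> no (count: 0)
  'walk' -> no (count: 0)
  'disagree' -> no (count: 0)
  'preview' -> no (count: 0)
  'pretest' -> no (count: 0)
Total with prefix 'un': 0

0


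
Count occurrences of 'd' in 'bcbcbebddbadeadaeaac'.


Scanning 'bcbcbebddbadeadaeaac' for 'd':
  Position 7: 'd' -> MATCH (count: 1)
  Position 8: 'd' -> MATCH (count: 2)
  Position 11: 'd' -> MATCH (count: 3)
  Position 14: 'd' -> MATCH (count: 4)
Total occurrences of 'd': 4

4


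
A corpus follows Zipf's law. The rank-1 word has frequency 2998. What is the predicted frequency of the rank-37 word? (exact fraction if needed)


Zipf's law: freq(rank) = f1 / rank
f1 = 2998, rank = 37
freq = 2998 / 37
GCD(2998, 37) = 1
Simplified: 2998/37

2998/37


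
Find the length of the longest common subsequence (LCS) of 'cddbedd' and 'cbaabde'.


DP table for LCS of 'cddbedd' and 'cbaabde':
       c  b  a  a  b  d  e
    0  0  0  0  0  0  0  0
  c 0  1  1  1  1  1  1  1
  d 0  1  1  1  1  1  2  2
  d 0  1  1  1  1  1  2  2
  b 0  1  2  2  2  2  2  2
  e 0  1  2  2  2  2  2  3
  d 0  1  2  2  2  2  3  3
  d 0  1  2  2  2  2  3  3
LCS: 'cde'
LCS length = 3

3


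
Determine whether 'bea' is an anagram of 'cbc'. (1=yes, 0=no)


Sort characters of 'bea': 'abe'
Sort characters of 'cbc': 'bcc'
Sorted forms differ -> they are NOT anagrams
Result: 0

0


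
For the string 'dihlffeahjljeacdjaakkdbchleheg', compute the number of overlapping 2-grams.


String 'dihlffeahjljeacdjaakkdbchleheg' has length L = 30.
Number of overlapping n-grams = L - n + 1
Substituting: 30 - 2 + 1 = 29

29


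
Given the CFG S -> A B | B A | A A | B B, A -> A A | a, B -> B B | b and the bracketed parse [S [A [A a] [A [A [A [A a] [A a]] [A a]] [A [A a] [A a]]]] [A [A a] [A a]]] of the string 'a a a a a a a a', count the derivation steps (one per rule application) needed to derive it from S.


Every bracketed nonterminal node [X ...] in the tree is produced by exactly one rule application.
Reading the tree off as a leftmost derivation:
  Step 1: S  =>  A A   (applied S -> A A)
  Step 2: A A  =>  A A A   (applied A -> A A)
  Step 3: A A A  =>  a A A   (applied A -> a)
  Step 4: a A A  =>  a A A A   (applied A -> A A)
  Step 5: a A A A  =>  a A A A A   (applied A -> A A)
  Step 6: a A A A A  =>  a A A A A A   (applied A -> A A)
  Step 7: a A A A A A  =>  a a A A A A   (applied A -> a)
  Step 8: a a A A A A  =>  a a a A A A   (applied A -> a)
  Step 9: a a a A A A  =>  a a a a A A   (applied A -> a)
  Step 10: a a a a A A  =>  a a a a A A A   (applied A -> A A)
  Step 11: a a a a A A A  =>  a a a a a A A   (applied A -> a)
  Step 12: a a a a a A A  =>  a a a a a a A   (applied A -> a)
  Step 13: a a a a a a A  =>  a a a a a a A A   (applied A -> A A)
  Step 14: a a a a a a A A  =>  a a a a a a a A   (applied A -> a)
  Step 15: a a a a a a a A  =>  a a a a a a a a   (applied A -> a)
Final yield: a a a a a a a a
Total rewrite steps: 15

15


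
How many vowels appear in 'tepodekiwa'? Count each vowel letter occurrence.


Scanning each character of 'tepodekiwa':
  Position 1: 't' -> consonant (running count: 0)
  Position 2: 'e' -> vowel (running count: 1)
  Position 3: 'p' -> consonant (running count: 1)
  Position 4: 'o' -> vowel (running count: 2)
  Position 5: 'd' -> consonant (running count: 2)
  Position 6: 'e' -> vowel (running count: 3)
  Position 7: 'k' -> consonant (running count: 3)
  Position 8: 'i' -> vowel (running count: 4)
  Position 9: 'w' -> consonant (running count: 4)
  Position 10: 'a' -> vowel (running count: 5)
Total vowels: 5

5


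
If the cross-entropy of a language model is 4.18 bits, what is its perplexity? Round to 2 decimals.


Perplexity formula: PP = 2^H
H = 4.18
PP = 2^4.18
Decompose: 2^4.18 = 2^4 * 2^0.18
2^4 = 16, 2^0.18 ~ 1.1328839
PP ~ 16 * 1.1328839 = 18.1261424
Rounded to 2 decimals: 18.13

18.13


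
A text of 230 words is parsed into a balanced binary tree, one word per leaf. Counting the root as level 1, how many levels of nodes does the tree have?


In a balanced binary tree with n leaves the deepest leaf is ceil(log2(n)) edges below the root,
so counting node levels inclusive of root and leaves gives ceil(log2(n)) + 1 levels.
log2(230) = 7.8455
ceil(7.8455) = 8
levels = 8 + 1 = 9

9


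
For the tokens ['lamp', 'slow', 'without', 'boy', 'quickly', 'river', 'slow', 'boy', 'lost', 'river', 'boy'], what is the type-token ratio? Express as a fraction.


Tokens: 11
Unique types: ('boy', 'lamp', 'lost', 'quickly', 'river', 'slow', 'without') = 7
TTR = 7/11
Already in lowest terms.

7/11


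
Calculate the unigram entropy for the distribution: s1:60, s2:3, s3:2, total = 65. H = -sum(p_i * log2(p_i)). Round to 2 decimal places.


Computing entropy H = -sum(p_i * log2(p_i)):
  s1: p = 60/65 = 0.9231, -p*log2(p) = 0.1066
  s2: p = 3/65 = 0.0462, -p*log2(p) = 0.2048
  s3: p = 2/65 = 0.0308, -p*log2(p) = 0.1545
H = sum of terms = 0.4659
Rounded to 2 decimals: 0.47

0.47
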